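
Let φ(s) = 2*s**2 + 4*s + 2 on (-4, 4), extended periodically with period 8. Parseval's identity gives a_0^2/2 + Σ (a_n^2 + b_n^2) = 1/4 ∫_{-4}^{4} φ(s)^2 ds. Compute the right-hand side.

1/4 ∫_{-4}^{4} φ(s)^2 ds = 1/4 · (13472/5) = 3368/5.

3368/5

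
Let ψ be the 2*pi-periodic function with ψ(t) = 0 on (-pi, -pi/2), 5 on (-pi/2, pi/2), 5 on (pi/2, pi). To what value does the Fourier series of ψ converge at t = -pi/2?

At t = -pi/2 the one-sided limits are ψ(-pi/2^-) = 0 and ψ(-pi/2^+) = 5.
By Dirichlet's theorem the series converges to their average, [(0) + (5)]/2 = 5/2.

5/2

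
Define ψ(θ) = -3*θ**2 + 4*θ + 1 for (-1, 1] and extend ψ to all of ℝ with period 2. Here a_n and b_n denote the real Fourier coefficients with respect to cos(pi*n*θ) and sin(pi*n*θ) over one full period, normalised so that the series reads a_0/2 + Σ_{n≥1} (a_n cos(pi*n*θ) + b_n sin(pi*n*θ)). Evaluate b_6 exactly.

-4/(3*pi)

b_6 = ∫_{-1}^{1} ψ(θ) sin(6*pi*θ) dθ.
Integrating by parts twice (tabular method), an antiderivative of (-3*θ**2 + 4*θ + 1) sin(6*pi*θ) is θ**2*cos(6*pi*θ)/(2*pi) - θ*sin(6*pi*θ)/(6*pi**2) - 2*θ*cos(6*pi*θ)/(3*pi) + sin(6*pi*θ)/(9*pi**2) - cos(6*pi*θ)/(6*pi) - cos(6*pi*θ)/(36*pi**3); evaluating from -1 to 1: ∫_{-1}^{1} (-3*θ**2 + 4*θ + 1) sin(6*pi*θ) dθ = ((-12*pi**2 - 1)/(36*pi**3)) - ((-1/36 + pi**2)/pi**3) = -4/(3*pi).
Hence b_6 = -4/(3*pi).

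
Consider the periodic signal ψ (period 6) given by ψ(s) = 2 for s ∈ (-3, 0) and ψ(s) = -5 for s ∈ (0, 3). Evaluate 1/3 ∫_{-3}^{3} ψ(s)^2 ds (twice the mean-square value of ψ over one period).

1/3 ∫_{-3}^{3} ψ(s)^2 ds = 1/3 · (87) = 29.

29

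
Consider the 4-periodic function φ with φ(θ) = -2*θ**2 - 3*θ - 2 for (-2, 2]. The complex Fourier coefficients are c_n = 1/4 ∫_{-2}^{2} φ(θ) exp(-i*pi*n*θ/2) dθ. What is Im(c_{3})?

Since φ is real-valued, Im(c_{3}) = -1/4 ∫_{-2}^{2} φ(θ) sin(3*pi*θ/2) dθ = -b_{3}/2.
Integrating by parts twice (tabular method), an antiderivative of (-2*θ**2 - 3*θ - 2) sin(3*pi*θ/2) is 4*θ**2*cos(3*pi*θ/2)/(3*pi) - 16*θ*sin(3*pi*θ/2)/(9*pi**2) + 2*θ*cos(3*pi*θ/2)/pi - 4*sin(3*pi*θ/2)/(3*pi**2) - 32*cos(3*pi*θ/2)/(27*pi**3) + 4*cos(3*pi*θ/2)/(3*pi); evaluating from -2 to 2: ∫_{-2}^{2} (-2*θ**2 - 3*θ - 2) sin(3*pi*θ/2) dθ = (32*(1 - 9*pi**2)/(27*pi**3)) - (8*(4 - 9*pi**2)/(27*pi**3)) = -8/pi.
Hence Im(c_{3}) = (-1/4)·(-8/pi) = 2/pi.

2/pi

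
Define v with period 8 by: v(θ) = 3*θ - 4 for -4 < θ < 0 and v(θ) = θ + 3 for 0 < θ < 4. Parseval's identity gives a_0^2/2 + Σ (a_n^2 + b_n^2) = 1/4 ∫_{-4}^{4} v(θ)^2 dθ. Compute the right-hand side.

1/4 ∫_{-4}^{4} v(θ)^2 dθ = 1/4 · (1660/3) = 415/3.

415/3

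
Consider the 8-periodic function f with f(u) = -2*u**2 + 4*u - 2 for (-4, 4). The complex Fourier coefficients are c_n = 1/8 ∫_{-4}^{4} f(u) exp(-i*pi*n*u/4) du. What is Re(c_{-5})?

Since f is real-valued, Re(c_{-5}) = 1/8 ∫_{-4}^{4} f(u) cos(-5*pi*u/4) du = a_{5}/2.
Integrating by parts twice (tabular method), an antiderivative of (-2*u**2 + 4*u - 2) cos(-5*pi*u/4) is -8*u**2*sin(5*pi*u/4)/(5*pi) + 16*u*sin(5*pi*u/4)/(5*pi) - 64*u*cos(5*pi*u/4)/(25*pi**2) - 8*sin(5*pi*u/4)/(5*pi) + 256*sin(5*pi*u/4)/(125*pi**3) + 64*cos(5*pi*u/4)/(25*pi**2); evaluating from -4 to 4: ∫_{-4}^{4} (-2*u**2 + 4*u - 2) cos(-5*pi*u/4) du = (192/(25*pi**2)) - (-64/(5*pi**2)) = 512/(25*pi**2).
Hence Re(c_{-5}) = (1/8)·(512/(25*pi**2)) = 64/(25*pi**2).

64/(25*pi**2)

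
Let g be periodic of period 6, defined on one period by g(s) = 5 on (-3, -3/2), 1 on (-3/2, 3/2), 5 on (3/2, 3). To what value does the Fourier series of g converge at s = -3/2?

3

At s = -3/2 the one-sided limits are g(-3/2^-) = 5 and g(-3/2^+) = 1.
By Dirichlet's theorem the series converges to their average, [(5) + (1)]/2 = 3.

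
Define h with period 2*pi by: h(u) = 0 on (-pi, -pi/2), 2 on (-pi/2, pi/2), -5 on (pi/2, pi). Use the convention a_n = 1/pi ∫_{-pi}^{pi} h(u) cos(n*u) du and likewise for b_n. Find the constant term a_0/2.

a_0 = 1/pi ∫_{-pi}^{pi} h(u) du = 1/pi · (-pi/2) = -1/2.
So the constant term a_0/2 = -1/4.

-1/4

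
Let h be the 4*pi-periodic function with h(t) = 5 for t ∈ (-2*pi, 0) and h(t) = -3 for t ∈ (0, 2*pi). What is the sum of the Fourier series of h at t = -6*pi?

t = -6*pi differs from t = 2*pi by -2 full period(s), and the series is 4*pi-periodic.
At t = 2*pi the one-sided limits are h(2*pi^-) = -3 and h(2*pi^+) = 5.
By Dirichlet's theorem the series converges to their average, [(-3) + (5)]/2 = 1.

1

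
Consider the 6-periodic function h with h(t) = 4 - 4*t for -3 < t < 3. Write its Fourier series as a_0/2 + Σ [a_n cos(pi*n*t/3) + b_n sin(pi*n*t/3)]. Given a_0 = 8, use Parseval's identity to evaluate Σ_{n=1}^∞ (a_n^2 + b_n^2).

Parseval: a_0^2/2 + Σ_{n≥1} (a_n^2+b_n^2) = 1/3 ∫_{-3}^{3} h(t)^2 dt = 128.
Subtract a_0^2/2 = 32: Σ (a_n^2+b_n^2) = 96.

96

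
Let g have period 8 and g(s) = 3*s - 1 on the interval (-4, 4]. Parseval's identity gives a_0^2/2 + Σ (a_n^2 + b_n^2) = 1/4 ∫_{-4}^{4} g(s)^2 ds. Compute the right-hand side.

98

1/4 ∫_{-4}^{4} g(s)^2 ds = 1/4 · (392) = 98.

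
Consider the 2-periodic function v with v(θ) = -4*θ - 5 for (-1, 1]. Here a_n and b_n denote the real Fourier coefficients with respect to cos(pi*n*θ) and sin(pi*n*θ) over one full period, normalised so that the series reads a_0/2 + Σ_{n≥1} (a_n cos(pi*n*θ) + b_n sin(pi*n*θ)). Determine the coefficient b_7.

-8/(7*pi)

b_7 = ∫_{-1}^{1} v(θ) sin(7*pi*θ) dθ.
Integrating by parts (boundary term plus one more integral), an antiderivative of (-4*θ - 5) sin(7*pi*θ) is 4*θ*cos(7*pi*θ)/(7*pi) - 4*sin(7*pi*θ)/(49*pi**2) + 5*cos(7*pi*θ)/(7*pi); evaluating from -1 to 1: ∫_{-1}^{1} (-4*θ - 5) sin(7*pi*θ) dθ = (-9/(7*pi)) - (-1/(7*pi)) = -8/(7*pi).
Hence b_7 = -8/(7*pi).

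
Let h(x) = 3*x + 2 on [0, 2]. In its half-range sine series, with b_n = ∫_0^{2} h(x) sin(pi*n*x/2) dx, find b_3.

b_3 = ∫_0^{2} (3*x + 2) sin(3*pi*x/2) dx.
Integrating by parts (boundary term plus one more integral), an antiderivative of (3*x + 2) sin(3*pi*x/2) is -2*x*cos(3*pi*x/2)/pi + 4*sin(3*pi*x/2)/(3*pi**2) - 4*cos(3*pi*x/2)/(3*pi); evaluating from 0 to 2: ∫_{0}^{2} (3*x + 2) sin(3*pi*x/2) dx = (16/(3*pi)) - (-4/(3*pi)) = 20/(3*pi).
Hence b_3 = 20/(3*pi).

20/(3*pi)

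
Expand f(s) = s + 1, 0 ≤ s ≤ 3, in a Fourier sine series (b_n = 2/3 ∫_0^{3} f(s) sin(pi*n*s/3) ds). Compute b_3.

10/(3*pi)

b_3 = 2/3 ∫_0^{3} (s + 1) sin(pi*s) ds.
Integrating by parts (boundary term plus one more integral), an antiderivative of (s + 1) sin(pi*s) is -s*cos(pi*s)/pi + sin(pi*s)/pi**2 - cos(pi*s)/pi; evaluating from 0 to 3: ∫_{0}^{3} (s + 1) sin(pi*s) ds = (4/pi) - (-1/pi) = 5/pi.
Hence b_3 = (2/3)·(5/pi) = 10/(3*pi).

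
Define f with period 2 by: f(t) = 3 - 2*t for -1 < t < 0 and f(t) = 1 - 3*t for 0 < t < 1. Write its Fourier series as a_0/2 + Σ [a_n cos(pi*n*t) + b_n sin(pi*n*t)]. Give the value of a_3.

2/(9*pi**2)

a_3 = ∫_{-1}^{1} f(t) cos(3*pi*t) dt.
Split the integral at the breakpoints.
Integrating by parts (boundary term plus one more integral), an antiderivative of (3 - 2*t) cos(3*pi*t) is -2*t*sin(3*pi*t)/(3*pi) + sin(3*pi*t)/pi - 2*cos(3*pi*t)/(9*pi**2); evaluating from -1 to 0: ∫_{-1}^{0} (3 - 2*t) cos(3*pi*t) dt = (-2/(9*pi**2)) - (2/(9*pi**2)) = -4/(9*pi**2).
Integrating by parts (boundary term plus one more integral), an antiderivative of (1 - 3*t) cos(3*pi*t) is -t*sin(3*pi*t)/pi + sin(3*pi*t)/(3*pi) - cos(3*pi*t)/(3*pi**2); evaluating from 0 to 1: ∫_{0}^{1} (1 - 3*t) cos(3*pi*t) dt = (1/(3*pi**2)) - (-1/(3*pi**2)) = 2/(3*pi**2).
Summing the pieces gives a_3 = 2/(9*pi**2).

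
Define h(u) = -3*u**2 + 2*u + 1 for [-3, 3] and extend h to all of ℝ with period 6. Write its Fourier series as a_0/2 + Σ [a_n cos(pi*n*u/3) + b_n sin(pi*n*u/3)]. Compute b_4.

b_4 = 1/3 ∫_{-3}^{3} h(u) sin(4*pi*u/3) du.
Integrating by parts twice (tabular method), an antiderivative of (-3*u**2 + 2*u + 1) sin(4*pi*u/3) is 9*u**2*cos(4*pi*u/3)/(4*pi) - 27*u*sin(4*pi*u/3)/(8*pi**2) - 3*u*cos(4*pi*u/3)/(2*pi) + 9*sin(4*pi*u/3)/(8*pi**2) - 3*cos(4*pi*u/3)/(4*pi) - 81*cos(4*pi*u/3)/(32*pi**3); evaluating from -3 to 3: ∫_{-3}^{3} (-3*u**2 + 2*u + 1) sin(4*pi*u/3) du = (-81/(32*pi**3) + 15/pi) - (-81/(32*pi**3) + 24/pi) = -9/pi.
Hence b_4 = (1/3)·(-9/pi) = -3/pi.

-3/pi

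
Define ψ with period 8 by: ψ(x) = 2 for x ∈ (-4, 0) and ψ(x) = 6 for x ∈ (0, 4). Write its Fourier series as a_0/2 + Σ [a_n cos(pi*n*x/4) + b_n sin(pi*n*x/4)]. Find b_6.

b_6 = 1/4 ∫_{-4}^{4} ψ(x) sin(3*pi*x/2) dx.
Split the integral at the breakpoints.
Directly, an antiderivative of (2) sin(3*pi*x/2) is -4*cos(3*pi*x/2)/(3*pi); evaluating from -4 to 0: ∫_{-4}^{0} (2) sin(3*pi*x/2) dx = (-4/(3*pi)) - (-4/(3*pi)) = 0.
Directly, an antiderivative of (6) sin(3*pi*x/2) is -4*cos(3*pi*x/2)/pi; evaluating from 0 to 4: ∫_{0}^{4} (6) sin(3*pi*x/2) dx = (-4/pi) - (-4/pi) = 0.
Summing the pieces and multiplying by (1/4) gives b_6 = 0.

0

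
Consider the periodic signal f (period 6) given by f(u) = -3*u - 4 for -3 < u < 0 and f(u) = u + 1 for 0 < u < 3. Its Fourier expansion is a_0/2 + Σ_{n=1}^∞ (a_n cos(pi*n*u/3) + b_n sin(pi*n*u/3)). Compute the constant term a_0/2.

3/2

a_0 = 1/3 ∫_{-3}^{3} f(u) du = 1/3 · (9) = 3.
So the constant term a_0/2 = 3/2.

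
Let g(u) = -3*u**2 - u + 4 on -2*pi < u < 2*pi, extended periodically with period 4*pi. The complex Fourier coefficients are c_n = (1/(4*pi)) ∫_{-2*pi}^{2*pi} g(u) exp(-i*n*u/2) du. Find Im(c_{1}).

Since g is real-valued, Im(c_{1}) = -(1/(4*pi)) ∫_{-2*pi}^{2*pi} g(u) sin(u/2) du = -b_{1}/2.
Integrating by parts twice (tabular method), an antiderivative of (-3*u**2 - u + 4) sin(u/2) is 6*u**2*cos(u/2) - 24*u*sin(u/2) + 2*u*cos(u/2) - 4*sin(u/2) - 56*cos(u/2); evaluating from -2*pi to 2*pi: ∫_{-2*pi}^{2*pi} (-3*u**2 - u + 4) sin(u/2) du = (-24*pi**2 - 4*pi + 56) - (-24*pi**2 + 4*pi + 56) = -8*pi.
Hence Im(c_{1}) = (-1/(4*pi))·(-8*pi) = 2.

2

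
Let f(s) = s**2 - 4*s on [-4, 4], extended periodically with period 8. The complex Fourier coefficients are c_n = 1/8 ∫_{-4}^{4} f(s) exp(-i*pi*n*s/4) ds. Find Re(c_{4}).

Since f is real-valued, Re(c_{4}) = 1/8 ∫_{-4}^{4} f(s) cos(pi*s) ds = a_{4}/2.
Integrating by parts twice (tabular method), an antiderivative of (s**2 - 4*s) cos(pi*s) is s**2*sin(pi*s)/pi - 4*s*sin(pi*s)/pi + 2*s*cos(pi*s)/pi**2 - 2*sin(pi*s)/pi**3 - 4*cos(pi*s)/pi**2; evaluating from -4 to 4: ∫_{-4}^{4} (s**2 - 4*s) cos(pi*s) ds = (4/pi**2) - (-12/pi**2) = 16/pi**2.
Hence Re(c_{4}) = (1/8)·(16/pi**2) = 2/pi**2.

2/pi**2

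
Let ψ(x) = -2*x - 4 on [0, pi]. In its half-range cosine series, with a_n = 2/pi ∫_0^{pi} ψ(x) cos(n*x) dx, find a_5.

a_5 = 2/pi ∫_0^{pi} (-2*x - 4) cos(5*x) dx.
Integrating by parts (boundary term plus one more integral), an antiderivative of (-2*x - 4) cos(5*x) is -2*x*sin(5*x)/5 - 4*sin(5*x)/5 - 2*cos(5*x)/25; evaluating from 0 to pi: ∫_{0}^{pi} (-2*x - 4) cos(5*x) dx = (2/25) - (-2/25) = 4/25.
Hence a_5 = (2/pi)·(4/25) = 8/(25*pi).

8/(25*pi)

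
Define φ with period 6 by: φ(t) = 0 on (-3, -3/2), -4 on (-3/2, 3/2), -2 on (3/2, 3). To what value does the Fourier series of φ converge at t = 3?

-1

At t = 3 the one-sided limits are φ(3^-) = -2 and φ(3^+) = 0.
By Dirichlet's theorem the series converges to their average, [(-2) + (0)]/2 = -1.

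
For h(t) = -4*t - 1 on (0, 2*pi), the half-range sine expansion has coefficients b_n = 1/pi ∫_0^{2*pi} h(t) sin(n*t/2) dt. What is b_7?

b_7 = 1/pi ∫_0^{2*pi} (-4*t - 1) sin(7*t/2) dt.
Integrating by parts (boundary term plus one more integral), an antiderivative of (-4*t - 1) sin(7*t/2) is 8*t*cos(7*t/2)/7 - 16*sin(7*t/2)/49 + 2*cos(7*t/2)/7; evaluating from 0 to 2*pi: ∫_{0}^{2*pi} (-4*t - 1) sin(7*t/2) dt = (-16*pi/7 - 2/7) - (2/7) = -16*pi/7 - 4/7.
Hence b_7 = (1/pi)·(-16*pi/7 - 4/7) = 4*(-4*pi - 1)/(7*pi).

4*(-4*pi - 1)/(7*pi)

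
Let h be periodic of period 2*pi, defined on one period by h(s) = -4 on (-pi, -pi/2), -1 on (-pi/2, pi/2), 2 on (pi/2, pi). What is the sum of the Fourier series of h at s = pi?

-1

At s = pi the one-sided limits are h(pi^-) = 2 and h(pi^+) = -4.
By Dirichlet's theorem the series converges to their average, [(2) + (-4)]/2 = -1.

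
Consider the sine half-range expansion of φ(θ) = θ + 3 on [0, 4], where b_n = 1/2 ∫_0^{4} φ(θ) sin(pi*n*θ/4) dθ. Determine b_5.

4/pi

b_5 = 1/2 ∫_0^{4} (θ + 3) sin(5*pi*θ/4) dθ.
Integrating by parts (boundary term plus one more integral), an antiderivative of (θ + 3) sin(5*pi*θ/4) is -4*θ*cos(5*pi*θ/4)/(5*pi) + 16*sin(5*pi*θ/4)/(25*pi**2) - 12*cos(5*pi*θ/4)/(5*pi); evaluating from 0 to 4: ∫_{0}^{4} (θ + 3) sin(5*pi*θ/4) dθ = (28/(5*pi)) - (-12/(5*pi)) = 8/pi.
Hence b_5 = (1/2)·(8/pi) = 4/pi.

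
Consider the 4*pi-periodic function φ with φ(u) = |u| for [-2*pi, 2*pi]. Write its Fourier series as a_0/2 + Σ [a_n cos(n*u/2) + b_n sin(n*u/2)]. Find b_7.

0

b_7 = (1/(2*pi)) ∫_{-2*pi}^{2*pi} φ(u) sin(7*u/2) du.
φ is even and sin(7*u/2) is odd, so the integrand is odd over a symmetric interval and the integral vanishes.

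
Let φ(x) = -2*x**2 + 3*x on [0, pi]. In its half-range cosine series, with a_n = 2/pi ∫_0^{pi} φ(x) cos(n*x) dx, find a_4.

a_4 = 2/pi ∫_0^{pi} (-2*x**2 + 3*x) cos(4*x) dx.
Integrating by parts twice (tabular method), an antiderivative of (-2*x**2 + 3*x) cos(4*x) is -x**2*sin(4*x)/2 + 3*x*sin(4*x)/4 - x*cos(4*x)/4 + sin(4*x)/16 + 3*cos(4*x)/16; evaluating from 0 to pi: ∫_{0}^{pi} (-2*x**2 + 3*x) cos(4*x) dx = (3/16 - pi/4) - (3/16) = -pi/4.
Hence a_4 = (2/pi)·(-pi/4) = -1/2.

-1/2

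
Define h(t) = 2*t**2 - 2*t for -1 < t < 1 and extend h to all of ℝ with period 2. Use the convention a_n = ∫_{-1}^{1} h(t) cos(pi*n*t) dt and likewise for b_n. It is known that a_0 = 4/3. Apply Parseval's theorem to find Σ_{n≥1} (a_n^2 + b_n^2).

152/45

Parseval: a_0^2/2 + Σ_{n≥1} (a_n^2+b_n^2) = ∫_{-1}^{1} h(t)^2 dt = 64/15.
Subtract a_0^2/2 = 8/9: Σ (a_n^2+b_n^2) = 152/45.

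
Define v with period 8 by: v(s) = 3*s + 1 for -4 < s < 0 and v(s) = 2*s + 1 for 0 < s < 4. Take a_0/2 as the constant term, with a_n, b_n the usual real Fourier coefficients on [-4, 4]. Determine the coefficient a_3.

8/(9*pi**2)

a_3 = 1/4 ∫_{-4}^{4} v(s) cos(3*pi*s/4) ds.
Split the integral at the breakpoints.
Integrating by parts (boundary term plus one more integral), an antiderivative of (3*s + 1) cos(3*pi*s/4) is 4*s*sin(3*pi*s/4)/pi + 4*sin(3*pi*s/4)/(3*pi) + 16*cos(3*pi*s/4)/(3*pi**2); evaluating from -4 to 0: ∫_{-4}^{0} (3*s + 1) cos(3*pi*s/4) ds = (16/(3*pi**2)) - (-16/(3*pi**2)) = 32/(3*pi**2).
Integrating by parts (boundary term plus one more integral), an antiderivative of (2*s + 1) cos(3*pi*s/4) is 8*s*sin(3*pi*s/4)/(3*pi) + 4*sin(3*pi*s/4)/(3*pi) + 32*cos(3*pi*s/4)/(9*pi**2); evaluating from 0 to 4: ∫_{0}^{4} (2*s + 1) cos(3*pi*s/4) ds = (-32/(9*pi**2)) - (32/(9*pi**2)) = -64/(9*pi**2).
Summing the pieces and multiplying by (1/4) gives a_3 = 8/(9*pi**2).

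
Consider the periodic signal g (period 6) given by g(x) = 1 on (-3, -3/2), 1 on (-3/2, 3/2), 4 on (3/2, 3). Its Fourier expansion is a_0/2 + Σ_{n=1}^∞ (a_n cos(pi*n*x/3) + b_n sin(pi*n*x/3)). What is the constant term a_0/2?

a_0 = 1/3 ∫_{-3}^{3} g(x) dx = 1/3 · (21/2) = 7/2.
So the constant term a_0/2 = 7/4.

7/4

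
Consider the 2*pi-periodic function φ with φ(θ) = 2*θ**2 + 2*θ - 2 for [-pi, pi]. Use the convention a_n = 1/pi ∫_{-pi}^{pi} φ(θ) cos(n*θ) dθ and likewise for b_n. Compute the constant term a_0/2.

a_0 = 1/pi ∫_{-pi}^{pi} φ(θ) dθ = 1/pi · (4*pi*(-3 + pi**2)/3) = -4 + 4*pi**2/3.
So the constant term a_0/2 = -2 + 2*pi**2/3.

-2 + 2*pi**2/3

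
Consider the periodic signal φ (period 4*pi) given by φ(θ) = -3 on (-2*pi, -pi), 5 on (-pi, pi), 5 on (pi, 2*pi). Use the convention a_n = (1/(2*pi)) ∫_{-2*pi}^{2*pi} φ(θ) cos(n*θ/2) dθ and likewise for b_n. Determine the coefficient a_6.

a_6 = (1/(2*pi)) ∫_{-2*pi}^{2*pi} φ(θ) cos(3*θ) dθ.
Split the integral at the breakpoints.
Directly, an antiderivative of (-3) cos(3*θ) is -sin(3*θ); evaluating from -2*pi to -pi: ∫_{-2*pi}^{-pi} (-3) cos(3*θ) dθ = (0) - (0) = 0.
Directly, an antiderivative of (5) cos(3*θ) is 5*sin(3*θ)/3; evaluating from -pi to pi: ∫_{-pi}^{pi} (5) cos(3*θ) dθ = (0) - (0) = 0.
Directly, an antiderivative of (5) cos(3*θ) is 5*sin(3*θ)/3; evaluating from pi to 2*pi: ∫_{pi}^{2*pi} (5) cos(3*θ) dθ = (0) - (0) = 0.
Summing the pieces and multiplying by (1/(2*pi)) gives a_6 = 0.

0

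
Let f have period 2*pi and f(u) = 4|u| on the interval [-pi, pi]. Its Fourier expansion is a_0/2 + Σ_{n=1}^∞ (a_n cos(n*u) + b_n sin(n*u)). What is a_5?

-16/(25*pi)

a_5 = 1/pi ∫_{-pi}^{pi} f(u) cos(5*u) du.
f is even and cos(5*u) is even, so the integrand is even and a_5 = 2/pi ∫_0^{pi} f(u) cos(5*u) du.
Integrating by parts (boundary term plus one more integral), an antiderivative of (4*u) cos(5*u) is 4*u*sin(5*u)/5 + 4*cos(5*u)/25; evaluating from 0 to pi: ∫_{0}^{pi} (4*u) cos(5*u) du = (-4/25) - (4/25) = -8/25.
Hence a_5 = (2/pi)·(-8/25) = -16/(25*pi).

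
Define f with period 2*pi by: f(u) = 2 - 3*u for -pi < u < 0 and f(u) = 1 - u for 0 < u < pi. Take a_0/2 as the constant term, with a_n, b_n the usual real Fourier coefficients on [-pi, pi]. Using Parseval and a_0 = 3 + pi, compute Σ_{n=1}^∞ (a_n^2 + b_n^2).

Parseval: a_0^2/2 + Σ_{n≥1} (a_n^2+b_n^2) = 1/pi ∫_{-pi}^{pi} f(u)^2 du = 5 + 5*pi + 10*pi**2/3.
Subtract a_0^2/2 = (3 + pi)**2/2: Σ (a_n^2+b_n^2) = 1/2 + 2*pi + 17*pi**2/6.

1/2 + 2*pi + 17*pi**2/6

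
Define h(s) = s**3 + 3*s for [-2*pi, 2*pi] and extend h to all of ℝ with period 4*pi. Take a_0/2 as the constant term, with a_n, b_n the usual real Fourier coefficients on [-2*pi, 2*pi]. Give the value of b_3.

4/9 + 16*pi**2/3

b_3 = (1/(2*pi)) ∫_{-2*pi}^{2*pi} h(s) sin(3*s/2) ds.
h is odd and sin(3*s/2) is odd, so the integrand is even and b_3 = 1/pi ∫_0^{2*pi} h(s) sin(3*s/2) ds.
Integrating by parts three times (tabular method), an antiderivative of (s**3 + 3*s) sin(3*s/2) is -2*s**3*cos(3*s/2)/3 + 4*s**2*sin(3*s/2)/3 - 2*s*cos(3*s/2)/9 + 4*sin(3*s/2)/27; evaluating from 0 to 2*pi: ∫_{0}^{2*pi} (s**3 + 3*s) sin(3*s/2) ds = (4*pi*(1 + 12*pi**2)/9) - (0) = 4*pi*(1 + 12*pi**2)/9.
Hence b_3 = (1/pi)·(4*pi*(1 + 12*pi**2)/9) = 4/9 + 16*pi**2/3.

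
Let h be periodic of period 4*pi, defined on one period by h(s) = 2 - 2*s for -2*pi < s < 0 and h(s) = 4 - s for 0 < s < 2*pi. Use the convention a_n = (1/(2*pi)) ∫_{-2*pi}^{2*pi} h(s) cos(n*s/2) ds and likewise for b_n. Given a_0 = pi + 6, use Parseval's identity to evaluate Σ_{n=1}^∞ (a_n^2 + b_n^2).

Parseval: a_0^2/2 + Σ_{n≥1} (a_n^2+b_n^2) = (1/(2*pi)) ∫_{-2*pi}^{2*pi} h(s)^2 ds = 20 + 20*pi**2/3.
Subtract a_0^2/2 = (pi + 6)**2/2: Σ (a_n^2+b_n^2) = -6*pi + 2 + 37*pi**2/6.

-6*pi + 2 + 37*pi**2/6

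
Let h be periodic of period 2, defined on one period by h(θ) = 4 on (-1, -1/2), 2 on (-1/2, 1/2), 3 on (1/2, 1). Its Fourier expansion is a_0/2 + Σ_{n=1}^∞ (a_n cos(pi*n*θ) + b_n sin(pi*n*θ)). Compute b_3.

b_3 = ∫_{-1}^{1} h(θ) sin(3*pi*θ) dθ.
Split the integral at the breakpoints.
Directly, an antiderivative of (4) sin(3*pi*θ) is -4*cos(3*pi*θ)/(3*pi); evaluating from -1 to -1/2: ∫_{-1}^{-1/2} (4) sin(3*pi*θ) dθ = (0) - (4/(3*pi)) = -4/(3*pi).
Directly, an antiderivative of (2) sin(3*pi*θ) is -2*cos(3*pi*θ)/(3*pi); evaluating from -1/2 to 1/2: ∫_{-1/2}^{1/2} (2) sin(3*pi*θ) dθ = (0) - (0) = 0.
Directly, an antiderivative of (3) sin(3*pi*θ) is -cos(3*pi*θ)/pi; evaluating from 1/2 to 1: ∫_{1/2}^{1} (3) sin(3*pi*θ) dθ = (1/pi) - (0) = 1/pi.
Summing the pieces gives b_3 = -1/(3*pi).

-1/(3*pi)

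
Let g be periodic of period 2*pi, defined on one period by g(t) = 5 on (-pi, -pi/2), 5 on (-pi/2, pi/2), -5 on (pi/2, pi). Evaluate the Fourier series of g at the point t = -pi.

At t = -pi the one-sided limits are g(-pi^-) = -5 and g(-pi^+) = 5.
By Dirichlet's theorem the series converges to their average, [(-5) + (5)]/2 = 0.

0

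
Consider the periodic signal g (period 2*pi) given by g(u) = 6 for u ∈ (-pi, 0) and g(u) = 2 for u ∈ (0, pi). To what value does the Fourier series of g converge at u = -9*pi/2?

6

u = -9*pi/2 differs from u = -pi/2 by -2 full period(s), and the series is 2*pi-periodic.
g is continuous at u = -pi/2 with value 6, so the series converges to 6 there.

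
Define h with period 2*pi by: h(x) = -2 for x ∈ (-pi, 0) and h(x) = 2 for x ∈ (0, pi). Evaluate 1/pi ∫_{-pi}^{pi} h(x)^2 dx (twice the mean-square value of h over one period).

1/pi ∫_{-pi}^{pi} h(x)^2 dx = 1/pi · (8*pi) = 8.

8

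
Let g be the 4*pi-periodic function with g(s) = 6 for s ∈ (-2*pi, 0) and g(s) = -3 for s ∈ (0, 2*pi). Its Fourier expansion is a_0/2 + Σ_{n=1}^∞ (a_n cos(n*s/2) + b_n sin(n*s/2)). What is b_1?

b_1 = (1/(2*pi)) ∫_{-2*pi}^{2*pi} g(s) sin(s/2) ds.
Split the integral at the breakpoints.
Directly, an antiderivative of (6) sin(s/2) is -12*cos(s/2); evaluating from -2*pi to 0: ∫_{-2*pi}^{0} (6) sin(s/2) ds = (-12) - (12) = -24.
Directly, an antiderivative of (-3) sin(s/2) is 6*cos(s/2); evaluating from 0 to 2*pi: ∫_{0}^{2*pi} (-3) sin(s/2) ds = (-6) - (6) = -12.
Summing the pieces and multiplying by (1/(2*pi)) gives b_1 = -18/pi.

-18/pi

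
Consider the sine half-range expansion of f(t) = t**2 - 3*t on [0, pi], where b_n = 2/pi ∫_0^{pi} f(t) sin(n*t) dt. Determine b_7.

b_7 = 2/pi ∫_0^{pi} (t**2 - 3*t) sin(7*t) dt.
Integrating by parts twice (tabular method), an antiderivative of (t**2 - 3*t) sin(7*t) is -t**2*cos(7*t)/7 + 2*t*sin(7*t)/49 + 3*t*cos(7*t)/7 - 3*sin(7*t)/49 + 2*cos(7*t)/343; evaluating from 0 to pi: ∫_{0}^{pi} (t**2 - 3*t) sin(7*t) dt = (-3*pi/7 - 2/343 + pi**2/7) - (2/343) = -3*pi/7 - 4/343 + pi**2/7.
Hence b_7 = (2/pi)·(-3*pi/7 - 4/343 + pi**2/7) = 2*(-147*pi - 4 + 49*pi**2)/(343*pi).

2*(-147*pi - 4 + 49*pi**2)/(343*pi)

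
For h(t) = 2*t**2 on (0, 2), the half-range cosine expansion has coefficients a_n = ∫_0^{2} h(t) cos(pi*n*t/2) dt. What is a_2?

8/pi**2

a_2 = ∫_0^{2} (2*t**2) cos(pi*t) dt.
Integrating by parts twice (tabular method), an antiderivative of (2*t**2) cos(pi*t) is 2*t**2*sin(pi*t)/pi + 4*t*cos(pi*t)/pi**2 - 4*sin(pi*t)/pi**3; evaluating from 0 to 2: ∫_{0}^{2} (2*t**2) cos(pi*t) dt = (8/pi**2) - (0) = 8/pi**2.
Hence a_2 = 8/pi**2.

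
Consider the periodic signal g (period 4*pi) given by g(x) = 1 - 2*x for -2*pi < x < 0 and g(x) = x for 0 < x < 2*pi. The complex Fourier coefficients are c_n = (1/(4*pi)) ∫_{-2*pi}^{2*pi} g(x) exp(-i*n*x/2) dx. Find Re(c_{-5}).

Since g is real-valued, Re(c_{-5}) = (1/(4*pi)) ∫_{-2*pi}^{2*pi} g(x) cos(-5*x/2) dx = a_{5}/2.
Split the integral at the breakpoints.
Integrating by parts (boundary term plus one more integral), an antiderivative of (1 - 2*x) cos(-5*x/2) is -4*x*sin(5*x/2)/5 + 2*sin(5*x/2)/5 - 8*cos(5*x/2)/25; evaluating from -2*pi to 0: ∫_{-2*pi}^{0} (1 - 2*x) cos(-5*x/2) dx = (-8/25) - (8/25) = -16/25.
Integrating by parts (boundary term plus one more integral), an antiderivative of (x) cos(-5*x/2) is 2*x*sin(5*x/2)/5 + 4*cos(5*x/2)/25; evaluating from 0 to 2*pi: ∫_{0}^{2*pi} (x) cos(-5*x/2) dx = (-4/25) - (4/25) = -8/25.
So ∫_{-2*pi}^{2*pi} g(x) cos(-5*x/2) dx = -24/25.
Hence Re(c_{-5}) = (1/(4*pi))·(-24/25) = -6/(25*pi).

-6/(25*pi)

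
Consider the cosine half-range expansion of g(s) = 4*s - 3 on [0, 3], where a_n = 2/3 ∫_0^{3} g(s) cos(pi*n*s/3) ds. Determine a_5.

a_5 = 2/3 ∫_0^{3} (4*s - 3) cos(5*pi*s/3) ds.
Integrating by parts (boundary term plus one more integral), an antiderivative of (4*s - 3) cos(5*pi*s/3) is 12*s*sin(5*pi*s/3)/(5*pi) - 9*sin(5*pi*s/3)/(5*pi) + 36*cos(5*pi*s/3)/(25*pi**2); evaluating from 0 to 3: ∫_{0}^{3} (4*s - 3) cos(5*pi*s/3) ds = (-36/(25*pi**2)) - (36/(25*pi**2)) = -72/(25*pi**2).
Hence a_5 = (2/3)·(-72/(25*pi**2)) = -48/(25*pi**2).

-48/(25*pi**2)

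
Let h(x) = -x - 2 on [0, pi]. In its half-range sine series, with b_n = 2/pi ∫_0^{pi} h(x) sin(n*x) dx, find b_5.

2*(-4 - pi)/(5*pi)

b_5 = 2/pi ∫_0^{pi} (-x - 2) sin(5*x) dx.
Integrating by parts (boundary term plus one more integral), an antiderivative of (-x - 2) sin(5*x) is x*cos(5*x)/5 - sin(5*x)/25 + 2*cos(5*x)/5; evaluating from 0 to pi: ∫_{0}^{pi} (-x - 2) sin(5*x) dx = (-pi/5 - 2/5) - (2/5) = -4/5 - pi/5.
Hence b_5 = (2/pi)·(-4/5 - pi/5) = 2*(-4 - pi)/(5*pi).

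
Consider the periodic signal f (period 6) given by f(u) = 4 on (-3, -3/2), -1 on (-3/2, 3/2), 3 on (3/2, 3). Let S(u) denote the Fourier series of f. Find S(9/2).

3/2

u = 9/2 differs from u = -3/2 by 1 full period(s), and the series is 6-periodic.
At u = -3/2 the one-sided limits are f(-3/2^-) = 4 and f(-3/2^+) = -1.
By Dirichlet's theorem the series converges to their average, [(4) + (-1)]/2 = 3/2.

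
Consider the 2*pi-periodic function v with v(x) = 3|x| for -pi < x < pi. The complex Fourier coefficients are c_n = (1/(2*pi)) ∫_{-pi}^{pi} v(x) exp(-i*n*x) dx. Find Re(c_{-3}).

Since v is real-valued, Re(c_{-3}) = (1/(2*pi)) ∫_{-pi}^{pi} v(x) cos(-3*x) dx = a_{3}/2.
v is even and cos(-3*x) is even, so the integrand is even: ∫_{-pi}^{pi} v(x) cos(-3*x) dx = 2∫_0^{pi} v(x) cos(-3*x) dx.
Integrating by parts (boundary term plus one more integral), an antiderivative of (3*x) cos(-3*x) is x*sin(3*x) + cos(3*x)/3; evaluating from 0 to pi: ∫_{0}^{pi} (3*x) cos(-3*x) dx = (-1/3) - (1/3) = -2/3.
So ∫_{-pi}^{pi} v(x) cos(-3*x) dx = -4/3.
Hence Re(c_{-3}) = (1/(2*pi))·(-4/3) = -2/(3*pi).

-2/(3*pi)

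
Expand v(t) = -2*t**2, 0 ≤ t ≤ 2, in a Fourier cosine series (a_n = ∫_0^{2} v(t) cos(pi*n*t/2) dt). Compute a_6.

-8/(9*pi**2)

a_6 = ∫_0^{2} (-2*t**2) cos(3*pi*t) dt.
Integrating by parts twice (tabular method), an antiderivative of (-2*t**2) cos(3*pi*t) is -2*t**2*sin(3*pi*t)/(3*pi) - 4*t*cos(3*pi*t)/(9*pi**2) + 4*sin(3*pi*t)/(27*pi**3); evaluating from 0 to 2: ∫_{0}^{2} (-2*t**2) cos(3*pi*t) dt = (-8/(9*pi**2)) - (0) = -8/(9*pi**2).
Hence a_6 = -8/(9*pi**2).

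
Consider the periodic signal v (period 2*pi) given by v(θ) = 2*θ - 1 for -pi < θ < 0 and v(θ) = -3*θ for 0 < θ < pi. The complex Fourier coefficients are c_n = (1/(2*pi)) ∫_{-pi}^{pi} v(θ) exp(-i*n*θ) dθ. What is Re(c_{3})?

5/(9*pi)

Since v is real-valued, Re(c_{3}) = (1/(2*pi)) ∫_{-pi}^{pi} v(θ) cos(3*θ) dθ = a_{3}/2.
Split the integral at the breakpoints.
Integrating by parts (boundary term plus one more integral), an antiderivative of (2*θ - 1) cos(3*θ) is 2*θ*sin(3*θ)/3 - sin(3*θ)/3 + 2*cos(3*θ)/9; evaluating from -pi to 0: ∫_{-pi}^{0} (2*θ - 1) cos(3*θ) dθ = (2/9) - (-2/9) = 4/9.
Integrating by parts (boundary term plus one more integral), an antiderivative of (-3*θ) cos(3*θ) is -θ*sin(3*θ) - cos(3*θ)/3; evaluating from 0 to pi: ∫_{0}^{pi} (-3*θ) cos(3*θ) dθ = (1/3) - (-1/3) = 2/3.
So ∫_{-pi}^{pi} v(θ) cos(3*θ) dθ = 10/9.
Hence Re(c_{3}) = (1/(2*pi))·(10/9) = 5/(9*pi).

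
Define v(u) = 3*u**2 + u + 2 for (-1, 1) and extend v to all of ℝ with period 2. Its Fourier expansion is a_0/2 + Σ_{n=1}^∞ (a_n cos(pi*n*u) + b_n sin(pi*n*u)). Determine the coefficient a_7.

-12/(49*pi**2)

a_7 = ∫_{-1}^{1} v(u) cos(7*pi*u) du.
Integrating by parts twice (tabular method), an antiderivative of (3*u**2 + u + 2) cos(7*pi*u) is 3*u**2*sin(7*pi*u)/(7*pi) + u*sin(7*pi*u)/(7*pi) + 6*u*cos(7*pi*u)/(49*pi**2) - 6*sin(7*pi*u)/(343*pi**3) + 2*sin(7*pi*u)/(7*pi) + cos(7*pi*u)/(49*pi**2); evaluating from -1 to 1: ∫_{-1}^{1} (3*u**2 + u + 2) cos(7*pi*u) du = (-1/(7*pi**2)) - (5/(49*pi**2)) = -12/(49*pi**2).
Hence a_7 = -12/(49*pi**2).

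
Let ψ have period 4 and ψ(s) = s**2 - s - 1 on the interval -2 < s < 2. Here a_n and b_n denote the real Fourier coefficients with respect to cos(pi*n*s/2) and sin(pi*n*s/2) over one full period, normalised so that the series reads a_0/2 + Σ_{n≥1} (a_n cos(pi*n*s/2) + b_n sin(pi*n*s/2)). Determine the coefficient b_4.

1/pi

b_4 = 1/2 ∫_{-2}^{2} ψ(s) sin(2*pi*s) ds.
Integrating by parts twice (tabular method), an antiderivative of (s**2 - s - 1) sin(2*pi*s) is -s**2*cos(2*pi*s)/(2*pi) + s*sin(2*pi*s)/(2*pi**2) + s*cos(2*pi*s)/(2*pi) - sin(2*pi*s)/(4*pi**2) + cos(2*pi*s)/(4*pi**3) + cos(2*pi*s)/(2*pi); evaluating from -2 to 2: ∫_{-2}^{2} (s**2 - s - 1) sin(2*pi*s) ds = ((1 - 2*pi**2)/(4*pi**3)) - ((1 - 10*pi**2)/(4*pi**3)) = 2/pi.
Hence b_4 = (1/2)·(2/pi) = 1/pi.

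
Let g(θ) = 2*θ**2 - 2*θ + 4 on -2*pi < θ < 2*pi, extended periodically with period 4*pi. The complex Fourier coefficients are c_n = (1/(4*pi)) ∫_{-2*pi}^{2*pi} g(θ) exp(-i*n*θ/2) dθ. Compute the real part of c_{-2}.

4

Since g is real-valued, Re(c_{-2}) = (1/(4*pi)) ∫_{-2*pi}^{2*pi} g(θ) cos(-θ) dθ = a_{2}/2.
Integrating by parts twice (tabular method), an antiderivative of (2*θ**2 - 2*θ + 4) cos(-θ) is 2*θ**2*sin(θ) - 2*θ*sin(θ) + 4*θ*cos(θ) - 2*cos(θ); evaluating from -2*pi to 2*pi: ∫_{-2*pi}^{2*pi} (2*θ**2 - 2*θ + 4) cos(-θ) dθ = (-2 + 8*pi) - (-8*pi - 2) = 16*pi.
Hence Re(c_{-2}) = (1/(4*pi))·(16*pi) = 4.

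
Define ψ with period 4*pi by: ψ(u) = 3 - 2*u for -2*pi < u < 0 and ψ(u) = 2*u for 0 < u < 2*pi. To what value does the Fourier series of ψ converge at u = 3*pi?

u = 3*pi differs from u = -pi by 1 full period(s), and the series is 4*pi-periodic.
ψ is continuous at u = -pi with value 3 + 2*pi, so the series converges to 3 + 2*pi there.

3 + 2*pi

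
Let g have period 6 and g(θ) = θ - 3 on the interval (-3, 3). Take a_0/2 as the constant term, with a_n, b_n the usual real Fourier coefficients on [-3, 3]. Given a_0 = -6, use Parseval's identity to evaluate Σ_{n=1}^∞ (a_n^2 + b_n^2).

6

Parseval: a_0^2/2 + Σ_{n≥1} (a_n^2+b_n^2) = 1/3 ∫_{-3}^{3} g(θ)^2 dθ = 24.
Subtract a_0^2/2 = 18: Σ (a_n^2+b_n^2) = 6.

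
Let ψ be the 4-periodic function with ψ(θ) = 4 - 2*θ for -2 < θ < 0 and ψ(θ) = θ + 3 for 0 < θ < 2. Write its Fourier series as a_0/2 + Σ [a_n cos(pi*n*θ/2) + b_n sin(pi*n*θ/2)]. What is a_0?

a_0 = 1/2 ∫_{-2}^{2} ψ(θ) dθ = 1/2 · (20) = 10.

10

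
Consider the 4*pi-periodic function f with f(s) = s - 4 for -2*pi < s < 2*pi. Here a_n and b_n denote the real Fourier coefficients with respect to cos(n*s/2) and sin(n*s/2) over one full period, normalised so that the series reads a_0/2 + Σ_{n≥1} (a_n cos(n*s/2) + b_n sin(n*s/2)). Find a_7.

a_7 = (1/(2*pi)) ∫_{-2*pi}^{2*pi} f(s) cos(7*s/2) ds.
Integrating by parts (boundary term plus one more integral), an antiderivative of (s - 4) cos(7*s/2) is 2*s*sin(7*s/2)/7 - 8*sin(7*s/2)/7 + 4*cos(7*s/2)/49; evaluating from -2*pi to 2*pi: ∫_{-2*pi}^{2*pi} (s - 4) cos(7*s/2) ds = (-4/49) - (-4/49) = 0.
Hence a_7 = (1/(2*pi))·(0) = 0.

0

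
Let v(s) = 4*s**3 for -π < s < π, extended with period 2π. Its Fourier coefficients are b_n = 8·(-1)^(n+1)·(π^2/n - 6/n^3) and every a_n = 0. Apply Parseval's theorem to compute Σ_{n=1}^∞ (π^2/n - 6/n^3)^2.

pi**6/14

Parseval: Σ b_n^2 = (1/π) ∫_{-π}^{π} v(s)^2 ds = 32*pi**6/7.
b_n^2 = 64·(π^2/n - 6/n^3)^2, so the sum equals (32*pi**6/7)/64 = pi**6/14.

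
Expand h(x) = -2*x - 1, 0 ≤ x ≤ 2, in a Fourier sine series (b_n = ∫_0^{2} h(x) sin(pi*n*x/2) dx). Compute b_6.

b_6 = ∫_0^{2} (-2*x - 1) sin(3*pi*x) dx.
Integrating by parts (boundary term plus one more integral), an antiderivative of (-2*x - 1) sin(3*pi*x) is 2*x*cos(3*pi*x)/(3*pi) - 2*sin(3*pi*x)/(9*pi**2) + cos(3*pi*x)/(3*pi); evaluating from 0 to 2: ∫_{0}^{2} (-2*x - 1) sin(3*pi*x) dx = (5/(3*pi)) - (1/(3*pi)) = 4/(3*pi).
Hence b_6 = 4/(3*pi).

4/(3*pi)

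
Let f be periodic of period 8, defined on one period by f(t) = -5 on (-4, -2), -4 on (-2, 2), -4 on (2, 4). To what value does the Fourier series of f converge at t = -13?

-4

t = -13 differs from t = 3 by -2 full period(s), and the series is 8-periodic.
f is continuous at t = 3 with value -4, so the series converges to -4 there.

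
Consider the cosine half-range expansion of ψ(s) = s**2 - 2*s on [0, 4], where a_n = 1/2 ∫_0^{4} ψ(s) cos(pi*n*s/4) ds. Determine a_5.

-32/(25*pi**2)

a_5 = 1/2 ∫_0^{4} (s**2 - 2*s) cos(5*pi*s/4) ds.
Integrating by parts twice (tabular method), an antiderivative of (s**2 - 2*s) cos(5*pi*s/4) is 4*s**2*sin(5*pi*s/4)/(5*pi) - 8*s*sin(5*pi*s/4)/(5*pi) + 32*s*cos(5*pi*s/4)/(25*pi**2) - 128*sin(5*pi*s/4)/(125*pi**3) - 32*cos(5*pi*s/4)/(25*pi**2); evaluating from 0 to 4: ∫_{0}^{4} (s**2 - 2*s) cos(5*pi*s/4) ds = (-96/(25*pi**2)) - (-32/(25*pi**2)) = -64/(25*pi**2).
Hence a_5 = (1/2)·(-64/(25*pi**2)) = -32/(25*pi**2).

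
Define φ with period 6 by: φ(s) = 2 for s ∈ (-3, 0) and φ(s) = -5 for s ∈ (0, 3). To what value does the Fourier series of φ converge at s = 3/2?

φ is continuous at s = 3/2 with value -5, so the series converges to -5 there.

-5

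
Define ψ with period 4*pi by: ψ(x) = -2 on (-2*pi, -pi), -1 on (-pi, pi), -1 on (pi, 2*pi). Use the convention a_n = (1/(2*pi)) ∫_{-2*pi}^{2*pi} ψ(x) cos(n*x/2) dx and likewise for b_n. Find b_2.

b_2 = (1/(2*pi)) ∫_{-2*pi}^{2*pi} ψ(x) sin(x) dx.
Split the integral at the breakpoints.
Directly, an antiderivative of (-2) sin(x) is 2*cos(x); evaluating from -2*pi to -pi: ∫_{-2*pi}^{-pi} (-2) sin(x) dx = (-2) - (2) = -4.
Directly, an antiderivative of (-1) sin(x) is cos(x); evaluating from -pi to pi: ∫_{-pi}^{pi} (-1) sin(x) dx = (-1) - (-1) = 0.
Directly, an antiderivative of (-1) sin(x) is cos(x); evaluating from pi to 2*pi: ∫_{pi}^{2*pi} (-1) sin(x) dx = (1) - (-1) = 2.
Summing the pieces and multiplying by (1/(2*pi)) gives b_2 = -1/pi.

-1/pi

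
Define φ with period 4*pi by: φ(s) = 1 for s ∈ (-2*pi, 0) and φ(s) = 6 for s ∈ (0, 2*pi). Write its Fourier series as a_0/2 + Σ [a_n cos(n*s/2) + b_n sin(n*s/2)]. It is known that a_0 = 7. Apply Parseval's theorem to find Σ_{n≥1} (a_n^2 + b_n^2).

25/2

Parseval: a_0^2/2 + Σ_{n≥1} (a_n^2+b_n^2) = (1/(2*pi)) ∫_{-2*pi}^{2*pi} φ(s)^2 ds = 37.
Subtract a_0^2/2 = 49/2: Σ (a_n^2+b_n^2) = 25/2.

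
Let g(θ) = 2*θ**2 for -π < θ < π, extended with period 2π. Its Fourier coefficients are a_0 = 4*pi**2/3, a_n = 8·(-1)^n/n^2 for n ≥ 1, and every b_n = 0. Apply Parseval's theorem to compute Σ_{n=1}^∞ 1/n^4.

Parseval: a_0^2/2 + Σ a_n^2 = (1/π) ∫_{-π}^{π} g(θ)^2 dθ = 8*pi**4/5.
Subtract a_0^2/2 = 8*pi**4/9: Σ a_n^2 = 32*pi**4/45.
Since a_n^2 = 64/n^4, Σ 1/n^4 = pi**4/90.

pi**4/90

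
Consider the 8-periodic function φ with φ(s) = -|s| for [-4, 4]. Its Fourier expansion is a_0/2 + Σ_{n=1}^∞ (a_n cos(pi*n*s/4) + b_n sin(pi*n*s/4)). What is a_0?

-4

a_0 = 1/4 ∫_{-4}^{4} φ(s) ds = 1/4 · (-16) = -4.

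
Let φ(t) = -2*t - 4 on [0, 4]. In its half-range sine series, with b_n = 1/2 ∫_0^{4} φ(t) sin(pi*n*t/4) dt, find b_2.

b_2 = 1/2 ∫_0^{4} (-2*t - 4) sin(pi*t/2) dt.
Integrating by parts (boundary term plus one more integral), an antiderivative of (-2*t - 4) sin(pi*t/2) is 4*t*cos(pi*t/2)/pi - 8*sin(pi*t/2)/pi**2 + 8*cos(pi*t/2)/pi; evaluating from 0 to 4: ∫_{0}^{4} (-2*t - 4) sin(pi*t/2) dt = (24/pi) - (8/pi) = 16/pi.
Hence b_2 = (1/2)·(16/pi) = 8/pi.

8/pi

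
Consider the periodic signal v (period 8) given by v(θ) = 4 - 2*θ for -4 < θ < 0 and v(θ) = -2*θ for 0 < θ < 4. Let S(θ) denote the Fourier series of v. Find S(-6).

θ = -6 differs from θ = 2 by -1 full period(s), and the series is 8-periodic.
v is continuous at θ = 2 with value -4, so the series converges to -4 there.

-4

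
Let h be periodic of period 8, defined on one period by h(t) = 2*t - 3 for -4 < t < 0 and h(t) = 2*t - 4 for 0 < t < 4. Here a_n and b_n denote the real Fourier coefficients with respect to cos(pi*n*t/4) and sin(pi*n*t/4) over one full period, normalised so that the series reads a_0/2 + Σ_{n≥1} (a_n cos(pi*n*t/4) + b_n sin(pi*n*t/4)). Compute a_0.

-7

a_0 = 1/4 ∫_{-4}^{4} h(t) dt = 1/4 · (-28) = -7.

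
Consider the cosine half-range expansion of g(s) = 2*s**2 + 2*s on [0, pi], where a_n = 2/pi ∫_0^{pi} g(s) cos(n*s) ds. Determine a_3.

a_3 = 2/pi ∫_0^{pi} (2*s**2 + 2*s) cos(3*s) ds.
Integrating by parts twice (tabular method), an antiderivative of (2*s**2 + 2*s) cos(3*s) is 2*s**2*sin(3*s)/3 + 2*s*sin(3*s)/3 + 4*s*cos(3*s)/9 - 4*sin(3*s)/27 + 2*cos(3*s)/9; evaluating from 0 to pi: ∫_{0}^{pi} (2*s**2 + 2*s) cos(3*s) ds = (-4*pi/9 - 2/9) - (2/9) = -4*pi/9 - 4/9.
Hence a_3 = (2/pi)·(-4*pi/9 - 4/9) = 8*(-pi - 1)/(9*pi).

8*(-pi - 1)/(9*pi)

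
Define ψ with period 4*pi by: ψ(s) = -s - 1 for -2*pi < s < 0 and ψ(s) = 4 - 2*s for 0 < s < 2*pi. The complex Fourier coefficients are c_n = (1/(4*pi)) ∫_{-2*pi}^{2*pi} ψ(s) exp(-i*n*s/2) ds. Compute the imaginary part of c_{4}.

-3/4

Since ψ is real-valued, Im(c_{4}) = -(1/(4*pi)) ∫_{-2*pi}^{2*pi} ψ(s) sin(2*s) ds = -b_{4}/2.
Split the integral at the breakpoints.
Integrating by parts (boundary term plus one more integral), an antiderivative of (-s - 1) sin(2*s) is s*cos(2*s)/2 - sin(2*s)/4 + cos(2*s)/2; evaluating from -2*pi to 0: ∫_{-2*pi}^{0} (-s - 1) sin(2*s) ds = (1/2) - (1/2 - pi) = pi.
Integrating by parts (boundary term plus one more integral), an antiderivative of (4 - 2*s) sin(2*s) is s*cos(2*s) - sin(2*s)/2 - 2*cos(2*s); evaluating from 0 to 2*pi: ∫_{0}^{2*pi} (4 - 2*s) sin(2*s) ds = (-2 + 2*pi) - (-2) = 2*pi.
So ∫_{-2*pi}^{2*pi} ψ(s) sin(2*s) ds = 3*pi.
Hence Im(c_{4}) = (-1/(4*pi))·(3*pi) = -3/4.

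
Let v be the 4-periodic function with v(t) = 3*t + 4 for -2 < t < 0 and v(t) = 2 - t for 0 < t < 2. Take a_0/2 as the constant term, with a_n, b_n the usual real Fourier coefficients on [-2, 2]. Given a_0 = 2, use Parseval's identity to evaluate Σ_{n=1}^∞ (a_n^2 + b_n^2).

10/3

Parseval: a_0^2/2 + Σ_{n≥1} (a_n^2+b_n^2) = 1/2 ∫_{-2}^{2} v(t)^2 dt = 16/3.
Subtract a_0^2/2 = 2: Σ (a_n^2+b_n^2) = 10/3.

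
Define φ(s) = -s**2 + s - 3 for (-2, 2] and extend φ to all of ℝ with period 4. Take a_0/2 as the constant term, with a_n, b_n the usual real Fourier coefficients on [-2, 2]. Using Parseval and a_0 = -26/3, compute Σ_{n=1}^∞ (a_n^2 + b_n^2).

Parseval: a_0^2/2 + Σ_{n≥1} (a_n^2+b_n^2) = 1/2 ∫_{-2}^{2} φ(s)^2 ds = 646/15.
Subtract a_0^2/2 = 338/9: Σ (a_n^2+b_n^2) = 248/45.

248/45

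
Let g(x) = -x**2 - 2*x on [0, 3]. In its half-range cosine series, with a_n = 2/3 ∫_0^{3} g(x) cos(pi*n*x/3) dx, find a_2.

-9/pi**2

a_2 = 2/3 ∫_0^{3} (-x**2 - 2*x) cos(2*pi*x/3) dx.
Integrating by parts twice (tabular method), an antiderivative of (-x**2 - 2*x) cos(2*pi*x/3) is -3*x**2*sin(2*pi*x/3)/(2*pi) - 3*x*sin(2*pi*x/3)/pi - 9*x*cos(2*pi*x/3)/(2*pi**2) + 27*sin(2*pi*x/3)/(4*pi**3) - 9*cos(2*pi*x/3)/(2*pi**2); evaluating from 0 to 3: ∫_{0}^{3} (-x**2 - 2*x) cos(2*pi*x/3) dx = (-18/pi**2) - (-9/(2*pi**2)) = -27/(2*pi**2).
Hence a_2 = (2/3)·(-27/(2*pi**2)) = -9/pi**2.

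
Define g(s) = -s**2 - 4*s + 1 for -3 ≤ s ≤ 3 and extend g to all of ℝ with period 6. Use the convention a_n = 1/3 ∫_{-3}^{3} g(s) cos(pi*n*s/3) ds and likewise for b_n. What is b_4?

6/pi

b_4 = 1/3 ∫_{-3}^{3} g(s) sin(4*pi*s/3) ds.
Integrating by parts twice (tabular method), an antiderivative of (-s**2 - 4*s + 1) sin(4*pi*s/3) is 3*s**2*cos(4*pi*s/3)/(4*pi) - 9*s*sin(4*pi*s/3)/(8*pi**2) + 3*s*cos(4*pi*s/3)/pi - 9*sin(4*pi*s/3)/(4*pi**2) - 3*cos(4*pi*s/3)/(4*pi) - 27*cos(4*pi*s/3)/(32*pi**3); evaluating from -3 to 3: ∫_{-3}^{3} (-s**2 - 4*s + 1) sin(4*pi*s/3) ds = (-27/(32*pi**3) + 15/pi) - (-3/pi - 27/(32*pi**3)) = 18/pi.
Hence b_4 = (1/3)·(18/pi) = 6/pi.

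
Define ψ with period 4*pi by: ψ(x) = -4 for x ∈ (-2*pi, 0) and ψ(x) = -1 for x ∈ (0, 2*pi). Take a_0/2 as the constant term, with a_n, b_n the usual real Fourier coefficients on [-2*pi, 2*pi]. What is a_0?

-5

a_0 = (1/(2*pi)) ∫_{-2*pi}^{2*pi} ψ(x) dx = (1/(2*pi)) · (-10*pi) = -5.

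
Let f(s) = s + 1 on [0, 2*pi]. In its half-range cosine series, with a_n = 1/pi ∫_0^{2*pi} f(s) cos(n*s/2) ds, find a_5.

-8/(25*pi)

a_5 = 1/pi ∫_0^{2*pi} (s + 1) cos(5*s/2) ds.
Integrating by parts (boundary term plus one more integral), an antiderivative of (s + 1) cos(5*s/2) is 2*s*sin(5*s/2)/5 + 2*sin(5*s/2)/5 + 4*cos(5*s/2)/25; evaluating from 0 to 2*pi: ∫_{0}^{2*pi} (s + 1) cos(5*s/2) ds = (-4/25) - (4/25) = -8/25.
Hence a_5 = (1/pi)·(-8/25) = -8/(25*pi).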